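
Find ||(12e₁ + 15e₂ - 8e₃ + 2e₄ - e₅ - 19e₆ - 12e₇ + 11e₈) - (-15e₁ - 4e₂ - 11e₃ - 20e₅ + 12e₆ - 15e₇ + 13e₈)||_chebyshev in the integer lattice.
31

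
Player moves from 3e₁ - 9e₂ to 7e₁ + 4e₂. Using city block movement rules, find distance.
17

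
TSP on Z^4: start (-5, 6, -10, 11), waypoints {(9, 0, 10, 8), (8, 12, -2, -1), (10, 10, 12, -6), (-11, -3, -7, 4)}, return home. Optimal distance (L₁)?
158
(one optimal route: (-5, 6, -10, 11) → (8, 12, -2, -1) → (10, 10, 12, -6) → (9, 0, 10, 8) → (-11, -3, -7, 4) → (-5, 6, -10, 11))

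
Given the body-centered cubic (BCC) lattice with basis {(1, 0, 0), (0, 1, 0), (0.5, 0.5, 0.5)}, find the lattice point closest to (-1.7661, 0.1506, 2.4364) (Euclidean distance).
(-1.5, 0.5, 2.5)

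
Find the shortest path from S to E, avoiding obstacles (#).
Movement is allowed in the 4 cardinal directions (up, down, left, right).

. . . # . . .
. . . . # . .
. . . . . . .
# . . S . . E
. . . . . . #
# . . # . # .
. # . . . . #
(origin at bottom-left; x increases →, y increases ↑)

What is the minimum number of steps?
3
(one shortest path: (3, 3) → (4, 3) → (5, 3) → (6, 3))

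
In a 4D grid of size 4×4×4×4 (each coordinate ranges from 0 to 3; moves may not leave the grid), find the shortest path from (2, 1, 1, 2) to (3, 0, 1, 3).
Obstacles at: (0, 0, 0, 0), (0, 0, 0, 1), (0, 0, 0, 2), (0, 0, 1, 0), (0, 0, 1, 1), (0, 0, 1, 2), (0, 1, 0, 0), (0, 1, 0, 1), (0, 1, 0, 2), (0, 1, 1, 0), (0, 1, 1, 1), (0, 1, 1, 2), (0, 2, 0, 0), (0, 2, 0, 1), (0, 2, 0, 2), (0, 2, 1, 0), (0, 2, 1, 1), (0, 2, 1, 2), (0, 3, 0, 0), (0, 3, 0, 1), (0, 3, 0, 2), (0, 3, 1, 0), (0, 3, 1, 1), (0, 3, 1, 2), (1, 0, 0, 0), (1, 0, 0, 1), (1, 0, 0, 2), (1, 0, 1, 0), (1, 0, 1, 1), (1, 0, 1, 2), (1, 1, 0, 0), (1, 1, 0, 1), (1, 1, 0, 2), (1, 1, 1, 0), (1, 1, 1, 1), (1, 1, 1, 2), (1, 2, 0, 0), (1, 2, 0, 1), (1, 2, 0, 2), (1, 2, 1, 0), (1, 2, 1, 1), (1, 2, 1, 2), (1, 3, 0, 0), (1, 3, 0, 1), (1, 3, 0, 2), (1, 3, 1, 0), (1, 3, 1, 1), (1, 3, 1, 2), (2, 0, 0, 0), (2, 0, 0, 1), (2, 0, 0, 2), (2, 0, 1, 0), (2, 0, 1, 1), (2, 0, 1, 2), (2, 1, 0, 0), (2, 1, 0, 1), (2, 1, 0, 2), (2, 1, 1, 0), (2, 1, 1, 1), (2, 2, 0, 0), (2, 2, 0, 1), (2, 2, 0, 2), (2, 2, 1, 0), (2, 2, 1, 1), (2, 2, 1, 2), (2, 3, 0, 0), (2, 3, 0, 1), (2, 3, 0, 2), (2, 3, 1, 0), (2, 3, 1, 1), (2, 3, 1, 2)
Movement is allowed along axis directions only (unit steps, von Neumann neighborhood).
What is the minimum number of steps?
3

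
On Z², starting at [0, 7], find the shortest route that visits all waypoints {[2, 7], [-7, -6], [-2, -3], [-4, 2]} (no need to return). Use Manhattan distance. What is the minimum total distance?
28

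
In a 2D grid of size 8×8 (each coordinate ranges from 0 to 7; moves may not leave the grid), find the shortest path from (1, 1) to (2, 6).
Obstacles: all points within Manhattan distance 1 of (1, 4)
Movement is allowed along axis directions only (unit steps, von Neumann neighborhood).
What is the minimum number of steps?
8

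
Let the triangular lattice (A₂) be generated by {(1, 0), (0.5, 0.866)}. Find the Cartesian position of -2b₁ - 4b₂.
(-4, -3.464)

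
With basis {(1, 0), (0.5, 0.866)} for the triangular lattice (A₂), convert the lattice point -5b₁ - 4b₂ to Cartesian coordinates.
(-7, -3.464)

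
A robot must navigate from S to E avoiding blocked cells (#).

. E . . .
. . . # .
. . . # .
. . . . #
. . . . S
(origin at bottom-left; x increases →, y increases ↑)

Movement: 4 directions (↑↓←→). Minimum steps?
7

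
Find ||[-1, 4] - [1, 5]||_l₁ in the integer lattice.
3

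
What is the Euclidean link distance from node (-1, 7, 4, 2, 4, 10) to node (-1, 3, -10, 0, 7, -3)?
19.8494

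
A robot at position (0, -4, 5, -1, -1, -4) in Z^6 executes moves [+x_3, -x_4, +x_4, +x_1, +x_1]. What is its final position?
(2, -4, 6, -1, -1, -4)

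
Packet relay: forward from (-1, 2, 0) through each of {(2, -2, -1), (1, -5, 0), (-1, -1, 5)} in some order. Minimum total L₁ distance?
23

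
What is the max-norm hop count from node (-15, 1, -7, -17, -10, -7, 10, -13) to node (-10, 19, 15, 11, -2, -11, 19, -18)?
28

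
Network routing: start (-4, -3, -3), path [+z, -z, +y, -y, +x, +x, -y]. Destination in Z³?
(-2, -4, -3)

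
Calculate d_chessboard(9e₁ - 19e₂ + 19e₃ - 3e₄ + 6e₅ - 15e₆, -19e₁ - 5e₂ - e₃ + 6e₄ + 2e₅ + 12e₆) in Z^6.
28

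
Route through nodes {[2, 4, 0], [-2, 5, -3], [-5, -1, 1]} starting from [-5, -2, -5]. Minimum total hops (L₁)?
28
(one optimal route: (-5, -2, -5) → (-5, -1, 1) → (2, 4, 0) → (-2, 5, -3))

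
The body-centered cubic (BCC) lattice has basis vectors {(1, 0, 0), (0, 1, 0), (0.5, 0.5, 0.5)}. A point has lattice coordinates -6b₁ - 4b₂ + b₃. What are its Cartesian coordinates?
(-5.5, -3.5, 0.5)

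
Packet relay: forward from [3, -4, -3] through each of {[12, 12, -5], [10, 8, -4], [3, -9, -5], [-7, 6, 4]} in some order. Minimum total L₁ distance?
71
(one optimal route: (3, -4, -3) → (3, -9, -5) → (12, 12, -5) → (10, 8, -4) → (-7, 6, 4))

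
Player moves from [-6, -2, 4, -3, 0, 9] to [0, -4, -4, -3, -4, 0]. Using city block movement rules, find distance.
29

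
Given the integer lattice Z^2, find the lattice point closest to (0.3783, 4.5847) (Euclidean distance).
(0, 5)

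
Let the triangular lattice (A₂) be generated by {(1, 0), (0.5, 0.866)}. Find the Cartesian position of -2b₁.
(-2, 0)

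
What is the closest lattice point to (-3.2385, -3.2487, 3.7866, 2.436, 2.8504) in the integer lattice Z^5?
(-3, -3, 4, 2, 3)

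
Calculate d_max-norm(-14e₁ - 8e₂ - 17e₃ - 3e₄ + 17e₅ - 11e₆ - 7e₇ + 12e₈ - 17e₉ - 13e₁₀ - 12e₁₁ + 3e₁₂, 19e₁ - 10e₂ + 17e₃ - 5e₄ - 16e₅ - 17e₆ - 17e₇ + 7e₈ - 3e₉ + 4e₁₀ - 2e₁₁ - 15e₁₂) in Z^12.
34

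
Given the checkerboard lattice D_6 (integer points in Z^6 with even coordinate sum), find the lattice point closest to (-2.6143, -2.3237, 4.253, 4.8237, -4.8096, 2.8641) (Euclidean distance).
(-3, -2, 4, 5, -5, 3)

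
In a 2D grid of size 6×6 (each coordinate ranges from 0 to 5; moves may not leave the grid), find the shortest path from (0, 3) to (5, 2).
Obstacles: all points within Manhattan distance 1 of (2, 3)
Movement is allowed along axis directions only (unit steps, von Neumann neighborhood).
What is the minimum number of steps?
8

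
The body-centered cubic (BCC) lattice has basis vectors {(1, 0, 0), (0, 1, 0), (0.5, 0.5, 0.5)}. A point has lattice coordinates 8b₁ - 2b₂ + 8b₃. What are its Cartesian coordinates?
(12, 2, 4)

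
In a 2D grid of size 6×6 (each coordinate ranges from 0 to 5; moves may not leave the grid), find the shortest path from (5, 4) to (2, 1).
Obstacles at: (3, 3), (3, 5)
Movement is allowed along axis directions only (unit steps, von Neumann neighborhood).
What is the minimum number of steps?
6
(one shortest path: (5, 4) → (4, 4) → (3, 4) → (2, 4) → (2, 3) → (2, 2) → (2, 1))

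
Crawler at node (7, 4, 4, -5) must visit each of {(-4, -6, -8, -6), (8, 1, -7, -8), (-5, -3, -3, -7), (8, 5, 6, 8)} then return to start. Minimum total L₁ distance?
110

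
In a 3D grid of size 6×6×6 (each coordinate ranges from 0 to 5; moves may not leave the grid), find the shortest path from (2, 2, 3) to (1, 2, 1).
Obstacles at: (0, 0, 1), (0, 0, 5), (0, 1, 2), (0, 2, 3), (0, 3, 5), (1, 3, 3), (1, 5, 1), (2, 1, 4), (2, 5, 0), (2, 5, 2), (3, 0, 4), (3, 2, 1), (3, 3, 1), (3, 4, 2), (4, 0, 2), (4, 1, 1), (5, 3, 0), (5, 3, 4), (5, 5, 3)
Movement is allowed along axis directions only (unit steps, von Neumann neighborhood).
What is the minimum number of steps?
3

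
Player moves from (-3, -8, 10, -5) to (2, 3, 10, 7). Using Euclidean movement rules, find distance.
17.0294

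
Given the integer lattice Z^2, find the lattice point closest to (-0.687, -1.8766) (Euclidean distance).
(-1, -2)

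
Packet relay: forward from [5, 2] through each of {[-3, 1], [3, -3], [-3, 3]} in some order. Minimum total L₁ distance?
19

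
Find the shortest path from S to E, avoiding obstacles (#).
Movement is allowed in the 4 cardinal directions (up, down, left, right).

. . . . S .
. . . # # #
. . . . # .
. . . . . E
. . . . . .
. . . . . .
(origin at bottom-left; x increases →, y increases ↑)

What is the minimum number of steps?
8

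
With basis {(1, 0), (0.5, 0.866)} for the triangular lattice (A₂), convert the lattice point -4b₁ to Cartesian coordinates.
(-4, 0)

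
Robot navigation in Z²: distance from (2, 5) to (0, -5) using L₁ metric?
12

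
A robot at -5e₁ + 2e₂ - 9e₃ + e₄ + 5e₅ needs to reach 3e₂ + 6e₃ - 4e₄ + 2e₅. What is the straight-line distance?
16.8819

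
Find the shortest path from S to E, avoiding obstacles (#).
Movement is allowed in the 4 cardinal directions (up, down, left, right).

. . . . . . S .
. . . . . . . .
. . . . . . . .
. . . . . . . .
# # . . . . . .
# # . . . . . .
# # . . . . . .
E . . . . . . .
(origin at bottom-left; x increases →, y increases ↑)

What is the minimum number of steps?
13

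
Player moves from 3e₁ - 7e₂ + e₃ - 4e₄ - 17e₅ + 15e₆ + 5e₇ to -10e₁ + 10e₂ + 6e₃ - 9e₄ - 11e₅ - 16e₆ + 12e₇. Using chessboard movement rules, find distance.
31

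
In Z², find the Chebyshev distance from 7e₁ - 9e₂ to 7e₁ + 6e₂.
15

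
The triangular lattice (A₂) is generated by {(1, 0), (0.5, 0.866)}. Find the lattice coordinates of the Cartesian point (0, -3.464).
2b₁ - 4b₂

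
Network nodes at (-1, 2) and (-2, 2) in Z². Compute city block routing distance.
1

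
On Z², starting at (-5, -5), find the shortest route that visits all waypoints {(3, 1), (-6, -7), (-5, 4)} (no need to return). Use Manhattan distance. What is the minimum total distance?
26
(one optimal route: (-5, -5) → (-6, -7) → (-5, 4) → (3, 1))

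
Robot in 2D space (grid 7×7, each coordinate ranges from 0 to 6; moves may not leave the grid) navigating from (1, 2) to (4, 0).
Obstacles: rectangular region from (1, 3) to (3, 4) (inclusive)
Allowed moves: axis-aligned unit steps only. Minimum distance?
5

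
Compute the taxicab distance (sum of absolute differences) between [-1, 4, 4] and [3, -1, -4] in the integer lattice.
17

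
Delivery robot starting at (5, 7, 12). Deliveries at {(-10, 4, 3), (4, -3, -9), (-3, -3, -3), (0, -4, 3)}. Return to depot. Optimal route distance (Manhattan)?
100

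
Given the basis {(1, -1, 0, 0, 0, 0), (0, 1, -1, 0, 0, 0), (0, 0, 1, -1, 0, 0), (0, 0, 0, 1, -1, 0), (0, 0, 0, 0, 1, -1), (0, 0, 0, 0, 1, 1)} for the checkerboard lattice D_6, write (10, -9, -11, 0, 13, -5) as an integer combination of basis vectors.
10b₁ + b₂ - 10b₃ - 10b₄ + 4b₅ - b₆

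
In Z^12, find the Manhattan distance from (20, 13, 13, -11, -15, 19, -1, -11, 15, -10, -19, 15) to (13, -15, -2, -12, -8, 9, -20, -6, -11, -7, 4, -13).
172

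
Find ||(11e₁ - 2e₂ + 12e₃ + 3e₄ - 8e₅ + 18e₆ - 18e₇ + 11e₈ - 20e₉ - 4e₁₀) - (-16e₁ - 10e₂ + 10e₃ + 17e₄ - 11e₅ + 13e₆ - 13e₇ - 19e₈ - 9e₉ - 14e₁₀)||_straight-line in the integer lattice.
46.6154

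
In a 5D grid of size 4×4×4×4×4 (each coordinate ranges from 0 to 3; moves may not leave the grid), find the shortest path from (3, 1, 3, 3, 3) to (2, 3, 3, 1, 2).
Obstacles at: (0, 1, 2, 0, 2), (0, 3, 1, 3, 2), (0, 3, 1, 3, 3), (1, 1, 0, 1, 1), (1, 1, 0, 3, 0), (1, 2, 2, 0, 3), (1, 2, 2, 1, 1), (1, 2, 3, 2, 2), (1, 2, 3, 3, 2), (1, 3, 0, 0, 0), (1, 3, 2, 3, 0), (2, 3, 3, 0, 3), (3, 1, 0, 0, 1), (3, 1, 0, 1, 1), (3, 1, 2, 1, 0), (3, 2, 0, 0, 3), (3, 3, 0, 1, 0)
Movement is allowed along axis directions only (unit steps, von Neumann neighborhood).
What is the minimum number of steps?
6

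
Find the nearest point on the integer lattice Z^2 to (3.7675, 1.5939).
(4, 2)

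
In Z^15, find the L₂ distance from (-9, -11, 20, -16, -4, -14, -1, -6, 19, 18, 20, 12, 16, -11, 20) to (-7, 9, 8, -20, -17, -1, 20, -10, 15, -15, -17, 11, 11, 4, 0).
66.9627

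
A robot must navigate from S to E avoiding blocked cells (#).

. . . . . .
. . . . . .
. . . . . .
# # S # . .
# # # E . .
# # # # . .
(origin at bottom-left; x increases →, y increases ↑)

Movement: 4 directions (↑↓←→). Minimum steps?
6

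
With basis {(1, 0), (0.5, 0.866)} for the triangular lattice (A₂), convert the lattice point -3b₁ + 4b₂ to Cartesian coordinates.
(-1, 3.464)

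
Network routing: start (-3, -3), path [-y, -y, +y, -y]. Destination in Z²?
(-3, -5)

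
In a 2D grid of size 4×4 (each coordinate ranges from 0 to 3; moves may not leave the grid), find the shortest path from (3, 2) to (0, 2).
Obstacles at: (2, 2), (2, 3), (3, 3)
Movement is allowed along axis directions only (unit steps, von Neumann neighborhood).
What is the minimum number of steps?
5
(one shortest path: (3, 2) → (3, 1) → (2, 1) → (1, 1) → (0, 1) → (0, 2))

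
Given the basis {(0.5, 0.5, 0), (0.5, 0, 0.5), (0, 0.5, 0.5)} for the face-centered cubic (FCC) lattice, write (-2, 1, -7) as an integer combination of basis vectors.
6b₁ - 10b₂ - 4b₃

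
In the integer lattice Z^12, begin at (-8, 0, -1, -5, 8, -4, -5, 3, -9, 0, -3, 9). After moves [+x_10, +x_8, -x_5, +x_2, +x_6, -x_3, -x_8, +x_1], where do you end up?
(-7, 1, -2, -5, 7, -3, -5, 3, -9, 1, -3, 9)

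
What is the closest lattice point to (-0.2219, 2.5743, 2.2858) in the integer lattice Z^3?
(0, 3, 2)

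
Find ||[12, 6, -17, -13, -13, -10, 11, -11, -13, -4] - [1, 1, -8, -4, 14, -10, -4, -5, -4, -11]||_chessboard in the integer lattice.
27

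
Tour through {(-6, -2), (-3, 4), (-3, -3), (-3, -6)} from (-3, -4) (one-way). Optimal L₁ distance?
18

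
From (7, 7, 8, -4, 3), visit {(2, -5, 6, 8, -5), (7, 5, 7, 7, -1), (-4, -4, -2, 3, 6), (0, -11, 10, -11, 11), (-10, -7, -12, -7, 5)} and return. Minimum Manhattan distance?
188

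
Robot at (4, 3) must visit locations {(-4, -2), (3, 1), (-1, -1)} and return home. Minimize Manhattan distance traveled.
26
(one optimal route: (4, 3) → (-4, -2) → (-1, -1) → (3, 1) → (4, 3))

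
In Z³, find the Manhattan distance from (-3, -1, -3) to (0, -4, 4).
13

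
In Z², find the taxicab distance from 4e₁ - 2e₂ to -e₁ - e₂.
6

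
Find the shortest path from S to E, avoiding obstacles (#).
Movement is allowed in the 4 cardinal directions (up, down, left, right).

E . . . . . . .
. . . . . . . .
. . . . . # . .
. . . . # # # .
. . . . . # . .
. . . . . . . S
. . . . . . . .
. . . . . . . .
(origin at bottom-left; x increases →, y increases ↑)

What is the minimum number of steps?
12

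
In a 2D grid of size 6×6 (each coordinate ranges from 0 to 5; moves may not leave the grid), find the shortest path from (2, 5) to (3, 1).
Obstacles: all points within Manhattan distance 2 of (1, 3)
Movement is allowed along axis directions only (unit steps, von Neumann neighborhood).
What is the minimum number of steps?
7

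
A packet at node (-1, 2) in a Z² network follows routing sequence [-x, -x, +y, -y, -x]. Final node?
(-4, 2)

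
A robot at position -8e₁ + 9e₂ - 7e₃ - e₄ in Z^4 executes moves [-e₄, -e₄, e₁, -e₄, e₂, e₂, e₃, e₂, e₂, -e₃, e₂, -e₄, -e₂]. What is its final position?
(-7, 13, -7, -5)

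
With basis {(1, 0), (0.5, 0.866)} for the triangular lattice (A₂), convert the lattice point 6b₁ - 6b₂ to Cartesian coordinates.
(3, -5.196)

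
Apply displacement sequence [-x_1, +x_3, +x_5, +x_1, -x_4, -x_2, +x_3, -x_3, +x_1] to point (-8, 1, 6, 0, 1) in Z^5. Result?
(-7, 0, 7, -1, 2)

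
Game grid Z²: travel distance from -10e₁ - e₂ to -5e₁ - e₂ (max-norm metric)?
5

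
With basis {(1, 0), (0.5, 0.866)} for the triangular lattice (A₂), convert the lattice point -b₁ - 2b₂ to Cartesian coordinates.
(-2, -1.732)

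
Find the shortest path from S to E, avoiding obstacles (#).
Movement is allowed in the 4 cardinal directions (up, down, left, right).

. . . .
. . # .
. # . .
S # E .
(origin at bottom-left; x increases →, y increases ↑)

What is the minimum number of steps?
10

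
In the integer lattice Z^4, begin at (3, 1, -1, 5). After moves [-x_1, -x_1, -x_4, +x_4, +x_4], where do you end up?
(1, 1, -1, 6)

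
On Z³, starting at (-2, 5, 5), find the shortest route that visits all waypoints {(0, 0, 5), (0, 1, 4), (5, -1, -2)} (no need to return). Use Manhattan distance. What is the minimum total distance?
22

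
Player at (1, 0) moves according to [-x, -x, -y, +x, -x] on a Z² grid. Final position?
(-1, -1)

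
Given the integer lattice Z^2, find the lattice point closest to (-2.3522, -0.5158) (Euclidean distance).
(-2, -1)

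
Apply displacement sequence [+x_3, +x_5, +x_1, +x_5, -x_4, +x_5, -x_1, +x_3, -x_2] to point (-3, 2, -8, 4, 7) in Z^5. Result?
(-3, 1, -6, 3, 10)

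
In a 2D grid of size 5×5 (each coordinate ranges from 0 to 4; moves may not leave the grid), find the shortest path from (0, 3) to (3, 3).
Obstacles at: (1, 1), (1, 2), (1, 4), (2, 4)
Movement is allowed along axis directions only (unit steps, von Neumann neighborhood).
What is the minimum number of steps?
3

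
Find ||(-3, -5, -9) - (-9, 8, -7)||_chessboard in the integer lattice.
13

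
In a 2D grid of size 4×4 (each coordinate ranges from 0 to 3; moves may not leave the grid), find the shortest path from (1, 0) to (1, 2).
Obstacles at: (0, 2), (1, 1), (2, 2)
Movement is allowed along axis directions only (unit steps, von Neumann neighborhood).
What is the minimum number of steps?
8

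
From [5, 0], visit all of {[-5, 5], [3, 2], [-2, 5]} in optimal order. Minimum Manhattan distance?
15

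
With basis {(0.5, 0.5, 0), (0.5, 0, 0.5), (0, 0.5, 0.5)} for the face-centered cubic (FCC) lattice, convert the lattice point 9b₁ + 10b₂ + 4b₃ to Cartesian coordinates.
(9.5, 6.5, 7)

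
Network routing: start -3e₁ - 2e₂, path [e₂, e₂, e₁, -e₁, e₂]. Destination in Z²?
(-3, 1)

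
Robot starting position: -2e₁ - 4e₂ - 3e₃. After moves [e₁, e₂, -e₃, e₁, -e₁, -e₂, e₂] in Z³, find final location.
(-1, -3, -4)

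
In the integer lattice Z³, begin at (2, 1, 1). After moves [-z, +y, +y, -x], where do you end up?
(1, 3, 0)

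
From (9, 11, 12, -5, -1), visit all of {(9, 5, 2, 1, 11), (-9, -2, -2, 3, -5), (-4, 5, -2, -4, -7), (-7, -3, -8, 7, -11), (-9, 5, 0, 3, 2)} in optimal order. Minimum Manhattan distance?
128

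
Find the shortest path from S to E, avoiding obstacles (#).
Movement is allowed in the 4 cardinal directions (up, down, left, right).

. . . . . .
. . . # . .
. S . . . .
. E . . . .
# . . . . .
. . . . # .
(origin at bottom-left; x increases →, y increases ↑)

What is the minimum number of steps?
1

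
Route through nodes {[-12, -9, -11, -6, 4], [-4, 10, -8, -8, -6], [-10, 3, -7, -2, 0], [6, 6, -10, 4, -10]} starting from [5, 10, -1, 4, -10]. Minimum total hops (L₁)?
98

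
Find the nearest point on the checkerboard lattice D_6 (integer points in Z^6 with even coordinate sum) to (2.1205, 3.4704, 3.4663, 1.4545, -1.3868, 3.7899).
(2, 3, 3, 1, -1, 4)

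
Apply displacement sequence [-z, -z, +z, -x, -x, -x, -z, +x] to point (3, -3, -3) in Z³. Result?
(1, -3, -5)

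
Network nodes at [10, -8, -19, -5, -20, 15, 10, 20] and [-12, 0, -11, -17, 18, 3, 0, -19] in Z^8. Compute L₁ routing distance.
149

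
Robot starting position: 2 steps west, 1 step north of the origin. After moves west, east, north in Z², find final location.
(-2, 2)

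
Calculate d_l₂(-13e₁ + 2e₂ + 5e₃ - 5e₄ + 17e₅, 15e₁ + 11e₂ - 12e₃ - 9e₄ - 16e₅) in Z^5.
47.5289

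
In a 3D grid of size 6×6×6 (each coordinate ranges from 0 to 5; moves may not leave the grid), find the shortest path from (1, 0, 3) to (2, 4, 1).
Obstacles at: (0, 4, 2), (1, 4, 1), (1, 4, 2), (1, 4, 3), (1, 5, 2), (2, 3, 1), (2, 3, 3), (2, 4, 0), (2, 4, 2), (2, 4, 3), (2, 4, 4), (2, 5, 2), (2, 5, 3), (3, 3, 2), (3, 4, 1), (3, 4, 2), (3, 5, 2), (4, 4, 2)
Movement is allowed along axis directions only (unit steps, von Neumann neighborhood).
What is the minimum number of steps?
11
(one shortest path: (1, 0, 3) → (0, 0, 3) → (0, 1, 3) → (0, 2, 3) → (0, 3, 3) → (0, 4, 3) → (0, 5, 3) → (0, 5, 2) → (0, 5, 1) → (1, 5, 1) → (2, 5, 1) → (2, 4, 1))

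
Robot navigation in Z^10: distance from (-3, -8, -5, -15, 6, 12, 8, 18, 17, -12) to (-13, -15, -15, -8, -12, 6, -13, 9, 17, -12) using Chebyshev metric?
21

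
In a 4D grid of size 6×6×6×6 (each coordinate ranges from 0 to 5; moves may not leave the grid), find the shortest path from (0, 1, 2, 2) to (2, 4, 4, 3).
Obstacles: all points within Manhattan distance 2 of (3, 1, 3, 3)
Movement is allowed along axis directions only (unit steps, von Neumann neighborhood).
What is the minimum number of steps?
8
(one shortest path: (0, 1, 2, 2) → (1, 1, 2, 2) → (2, 1, 2, 2) → (2, 2, 2, 2) → (2, 3, 2, 2) → (2, 4, 2, 2) → (2, 4, 3, 2) → (2, 4, 4, 2) → (2, 4, 4, 3))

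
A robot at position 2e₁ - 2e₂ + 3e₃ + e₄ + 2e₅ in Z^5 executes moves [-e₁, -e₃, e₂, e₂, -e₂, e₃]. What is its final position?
(1, -1, 3, 1, 2)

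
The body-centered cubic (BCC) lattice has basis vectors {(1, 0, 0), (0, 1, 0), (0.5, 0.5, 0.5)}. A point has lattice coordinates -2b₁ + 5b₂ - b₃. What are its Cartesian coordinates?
(-2.5, 4.5, -0.5)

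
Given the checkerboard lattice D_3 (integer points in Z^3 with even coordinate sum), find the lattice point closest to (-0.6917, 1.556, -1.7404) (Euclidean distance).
(-1, 1, -2)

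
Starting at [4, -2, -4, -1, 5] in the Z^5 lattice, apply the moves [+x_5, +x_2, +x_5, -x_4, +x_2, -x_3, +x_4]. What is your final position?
(4, 0, -5, -1, 7)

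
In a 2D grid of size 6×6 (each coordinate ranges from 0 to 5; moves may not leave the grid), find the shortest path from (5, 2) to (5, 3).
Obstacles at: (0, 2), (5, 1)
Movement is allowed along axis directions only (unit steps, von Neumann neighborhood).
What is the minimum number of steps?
1
(one shortest path: (5, 2) → (5, 3))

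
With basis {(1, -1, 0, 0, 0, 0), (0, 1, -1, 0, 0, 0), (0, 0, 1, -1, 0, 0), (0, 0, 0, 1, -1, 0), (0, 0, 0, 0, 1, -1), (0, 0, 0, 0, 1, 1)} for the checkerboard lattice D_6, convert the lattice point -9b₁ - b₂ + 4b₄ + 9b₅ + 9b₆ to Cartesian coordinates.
(-9, 8, 1, 4, 14, 0)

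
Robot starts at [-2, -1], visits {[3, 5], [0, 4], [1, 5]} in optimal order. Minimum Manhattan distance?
11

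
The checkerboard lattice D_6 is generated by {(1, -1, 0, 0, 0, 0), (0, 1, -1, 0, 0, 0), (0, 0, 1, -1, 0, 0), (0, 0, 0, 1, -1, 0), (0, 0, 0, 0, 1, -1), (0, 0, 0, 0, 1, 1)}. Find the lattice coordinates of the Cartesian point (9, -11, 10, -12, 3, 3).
9b₁ - 2b₂ + 8b₃ - 4b₄ - 2b₅ + b₆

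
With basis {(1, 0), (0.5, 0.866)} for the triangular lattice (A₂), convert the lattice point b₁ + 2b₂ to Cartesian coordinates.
(2, 1.732)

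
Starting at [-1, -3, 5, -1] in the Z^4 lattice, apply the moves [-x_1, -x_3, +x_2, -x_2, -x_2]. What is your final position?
(-2, -4, 4, -1)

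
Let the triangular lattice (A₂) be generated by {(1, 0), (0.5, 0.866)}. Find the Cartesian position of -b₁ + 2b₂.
(0, 1.732)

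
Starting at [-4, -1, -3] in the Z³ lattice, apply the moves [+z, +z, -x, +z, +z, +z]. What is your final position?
(-5, -1, 2)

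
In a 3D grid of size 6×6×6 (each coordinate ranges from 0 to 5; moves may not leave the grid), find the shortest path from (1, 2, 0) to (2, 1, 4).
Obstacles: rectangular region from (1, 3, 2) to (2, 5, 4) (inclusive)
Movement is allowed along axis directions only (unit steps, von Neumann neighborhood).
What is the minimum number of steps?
6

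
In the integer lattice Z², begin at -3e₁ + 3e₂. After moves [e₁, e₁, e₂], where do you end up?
(-1, 4)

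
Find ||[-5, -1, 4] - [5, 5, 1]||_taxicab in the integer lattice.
19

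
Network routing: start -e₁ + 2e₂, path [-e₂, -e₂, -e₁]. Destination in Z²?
(-2, 0)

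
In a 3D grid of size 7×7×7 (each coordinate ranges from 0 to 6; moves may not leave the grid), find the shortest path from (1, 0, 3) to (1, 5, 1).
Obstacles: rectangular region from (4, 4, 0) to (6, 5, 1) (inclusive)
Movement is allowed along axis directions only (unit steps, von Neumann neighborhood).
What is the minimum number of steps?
7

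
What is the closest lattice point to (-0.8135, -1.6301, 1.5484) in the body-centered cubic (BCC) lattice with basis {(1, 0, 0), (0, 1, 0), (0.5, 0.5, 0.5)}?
(-0.5, -1.5, 1.5)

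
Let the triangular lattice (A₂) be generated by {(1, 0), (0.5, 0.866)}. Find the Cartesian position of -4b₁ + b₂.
(-3.5, 0.866)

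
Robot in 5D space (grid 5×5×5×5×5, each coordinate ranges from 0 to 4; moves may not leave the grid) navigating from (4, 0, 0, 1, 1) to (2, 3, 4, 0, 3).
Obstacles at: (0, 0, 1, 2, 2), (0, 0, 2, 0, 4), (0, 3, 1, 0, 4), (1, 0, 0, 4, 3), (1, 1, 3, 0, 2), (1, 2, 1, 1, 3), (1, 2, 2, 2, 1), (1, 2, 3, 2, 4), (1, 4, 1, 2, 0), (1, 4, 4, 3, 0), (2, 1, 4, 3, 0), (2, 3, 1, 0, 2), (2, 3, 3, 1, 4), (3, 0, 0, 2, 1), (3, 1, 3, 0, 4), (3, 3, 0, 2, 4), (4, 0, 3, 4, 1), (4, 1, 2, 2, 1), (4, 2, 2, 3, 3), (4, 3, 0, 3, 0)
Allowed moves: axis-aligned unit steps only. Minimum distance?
12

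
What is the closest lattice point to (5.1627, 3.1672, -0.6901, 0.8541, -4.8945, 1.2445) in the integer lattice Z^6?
(5, 3, -1, 1, -5, 1)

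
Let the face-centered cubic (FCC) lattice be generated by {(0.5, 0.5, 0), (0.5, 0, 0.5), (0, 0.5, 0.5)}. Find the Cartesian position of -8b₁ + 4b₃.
(-4, -2, 2)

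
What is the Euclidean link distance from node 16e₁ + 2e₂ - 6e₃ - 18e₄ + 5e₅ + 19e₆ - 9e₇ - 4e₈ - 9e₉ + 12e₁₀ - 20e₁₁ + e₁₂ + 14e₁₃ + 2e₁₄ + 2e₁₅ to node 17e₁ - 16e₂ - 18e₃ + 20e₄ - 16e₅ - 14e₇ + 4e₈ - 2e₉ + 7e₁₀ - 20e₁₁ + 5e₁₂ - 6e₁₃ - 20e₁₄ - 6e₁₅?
61.9839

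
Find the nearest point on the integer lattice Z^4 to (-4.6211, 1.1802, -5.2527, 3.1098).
(-5, 1, -5, 3)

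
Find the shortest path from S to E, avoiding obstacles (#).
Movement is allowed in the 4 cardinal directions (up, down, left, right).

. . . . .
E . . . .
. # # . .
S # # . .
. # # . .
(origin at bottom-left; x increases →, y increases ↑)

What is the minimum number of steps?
2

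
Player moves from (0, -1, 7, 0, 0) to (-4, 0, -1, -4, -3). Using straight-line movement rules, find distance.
10.2956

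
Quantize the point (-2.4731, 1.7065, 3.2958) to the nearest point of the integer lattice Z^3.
(-2, 2, 3)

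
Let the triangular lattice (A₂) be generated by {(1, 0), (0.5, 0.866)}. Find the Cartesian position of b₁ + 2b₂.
(2, 1.732)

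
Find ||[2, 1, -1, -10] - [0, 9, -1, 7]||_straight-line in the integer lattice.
18.8944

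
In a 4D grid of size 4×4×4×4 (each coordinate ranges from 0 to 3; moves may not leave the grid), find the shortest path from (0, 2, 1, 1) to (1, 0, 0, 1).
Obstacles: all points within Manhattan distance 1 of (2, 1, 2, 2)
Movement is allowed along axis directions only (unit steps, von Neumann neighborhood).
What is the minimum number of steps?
4
(one shortest path: (0, 2, 1, 1) → (1, 2, 1, 1) → (1, 1, 1, 1) → (1, 0, 1, 1) → (1, 0, 0, 1))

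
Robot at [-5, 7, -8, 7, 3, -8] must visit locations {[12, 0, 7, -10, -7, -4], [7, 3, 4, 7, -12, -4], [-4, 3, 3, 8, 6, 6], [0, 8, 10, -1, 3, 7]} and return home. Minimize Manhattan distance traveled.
196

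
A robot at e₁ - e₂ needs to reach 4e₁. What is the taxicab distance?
4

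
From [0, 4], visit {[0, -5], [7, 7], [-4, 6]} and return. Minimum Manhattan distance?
46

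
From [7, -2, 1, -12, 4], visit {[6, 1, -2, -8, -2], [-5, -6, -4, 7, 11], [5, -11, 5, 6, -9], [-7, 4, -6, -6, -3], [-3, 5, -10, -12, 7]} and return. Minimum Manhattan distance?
198
(one optimal route: (7, -2, 1, -12, 4) → (6, 1, -2, -8, -2) → (-7, 4, -6, -6, -3) → (-3, 5, -10, -12, 7) → (-5, -6, -4, 7, 11) → (5, -11, 5, 6, -9) → (7, -2, 1, -12, 4))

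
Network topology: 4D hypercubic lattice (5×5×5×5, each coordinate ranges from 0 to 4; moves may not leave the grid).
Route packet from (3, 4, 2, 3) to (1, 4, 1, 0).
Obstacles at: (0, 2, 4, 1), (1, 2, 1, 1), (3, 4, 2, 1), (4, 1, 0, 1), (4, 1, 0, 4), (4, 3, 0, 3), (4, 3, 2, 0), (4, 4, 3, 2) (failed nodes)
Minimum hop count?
6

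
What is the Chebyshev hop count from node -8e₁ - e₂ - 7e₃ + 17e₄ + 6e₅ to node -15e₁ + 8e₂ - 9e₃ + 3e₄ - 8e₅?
14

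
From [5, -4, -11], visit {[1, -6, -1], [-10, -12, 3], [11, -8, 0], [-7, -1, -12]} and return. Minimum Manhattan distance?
100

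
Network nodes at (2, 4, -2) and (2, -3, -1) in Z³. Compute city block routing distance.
8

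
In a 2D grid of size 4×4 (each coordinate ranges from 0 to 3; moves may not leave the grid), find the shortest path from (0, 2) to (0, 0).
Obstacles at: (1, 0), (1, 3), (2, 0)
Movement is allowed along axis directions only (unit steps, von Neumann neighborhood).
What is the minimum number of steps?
2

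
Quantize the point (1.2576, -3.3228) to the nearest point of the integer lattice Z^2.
(1, -3)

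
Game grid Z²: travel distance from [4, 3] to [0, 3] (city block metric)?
4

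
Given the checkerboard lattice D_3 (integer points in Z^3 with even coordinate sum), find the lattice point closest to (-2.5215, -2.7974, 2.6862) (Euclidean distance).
(-2, -3, 3)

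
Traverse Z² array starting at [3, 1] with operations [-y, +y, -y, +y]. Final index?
(3, 1)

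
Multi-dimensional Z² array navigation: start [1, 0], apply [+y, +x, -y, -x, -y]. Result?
(1, -1)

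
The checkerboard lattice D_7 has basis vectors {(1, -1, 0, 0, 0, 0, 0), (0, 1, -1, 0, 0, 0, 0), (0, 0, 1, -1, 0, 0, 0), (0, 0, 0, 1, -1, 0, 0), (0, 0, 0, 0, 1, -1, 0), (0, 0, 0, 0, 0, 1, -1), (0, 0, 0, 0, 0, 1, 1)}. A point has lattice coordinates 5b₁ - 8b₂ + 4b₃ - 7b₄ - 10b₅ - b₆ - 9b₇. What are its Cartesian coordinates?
(5, -13, 12, -11, -3, 0, -8)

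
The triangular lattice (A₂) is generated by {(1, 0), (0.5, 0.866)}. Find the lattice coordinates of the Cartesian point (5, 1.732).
4b₁ + 2b₂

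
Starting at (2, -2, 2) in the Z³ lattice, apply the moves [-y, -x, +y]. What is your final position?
(1, -2, 2)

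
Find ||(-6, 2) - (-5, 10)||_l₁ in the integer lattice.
9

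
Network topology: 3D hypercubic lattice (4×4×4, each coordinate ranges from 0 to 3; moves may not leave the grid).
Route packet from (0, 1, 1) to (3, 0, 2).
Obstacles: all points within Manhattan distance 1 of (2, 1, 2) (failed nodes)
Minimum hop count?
5
(one shortest path: (0, 1, 1) → (1, 1, 1) → (1, 0, 1) → (2, 0, 1) → (3, 0, 1) → (3, 0, 2))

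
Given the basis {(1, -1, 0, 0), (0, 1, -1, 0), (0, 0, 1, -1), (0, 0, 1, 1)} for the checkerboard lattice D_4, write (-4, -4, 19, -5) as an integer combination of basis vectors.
-4b₁ - 8b₂ + 8b₃ + 3b₄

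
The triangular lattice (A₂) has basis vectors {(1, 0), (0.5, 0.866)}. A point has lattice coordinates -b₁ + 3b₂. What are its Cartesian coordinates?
(0.5, 2.598)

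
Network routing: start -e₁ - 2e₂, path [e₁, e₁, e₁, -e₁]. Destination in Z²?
(1, -2)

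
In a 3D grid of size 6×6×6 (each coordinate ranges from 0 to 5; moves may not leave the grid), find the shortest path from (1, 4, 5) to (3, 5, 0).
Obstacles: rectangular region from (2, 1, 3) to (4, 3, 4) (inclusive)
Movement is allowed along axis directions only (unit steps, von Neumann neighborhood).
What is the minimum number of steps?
8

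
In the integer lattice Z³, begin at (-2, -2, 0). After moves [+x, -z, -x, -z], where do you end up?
(-2, -2, -2)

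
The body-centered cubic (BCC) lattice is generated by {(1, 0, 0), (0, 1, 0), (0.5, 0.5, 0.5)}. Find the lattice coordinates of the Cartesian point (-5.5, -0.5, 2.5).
-8b₁ - 3b₂ + 5b₃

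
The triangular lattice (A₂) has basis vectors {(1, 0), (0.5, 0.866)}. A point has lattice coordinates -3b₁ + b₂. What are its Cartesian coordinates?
(-2.5, 0.866)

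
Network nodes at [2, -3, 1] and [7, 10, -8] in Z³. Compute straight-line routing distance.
16.5831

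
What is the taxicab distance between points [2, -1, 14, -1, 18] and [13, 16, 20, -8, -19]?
78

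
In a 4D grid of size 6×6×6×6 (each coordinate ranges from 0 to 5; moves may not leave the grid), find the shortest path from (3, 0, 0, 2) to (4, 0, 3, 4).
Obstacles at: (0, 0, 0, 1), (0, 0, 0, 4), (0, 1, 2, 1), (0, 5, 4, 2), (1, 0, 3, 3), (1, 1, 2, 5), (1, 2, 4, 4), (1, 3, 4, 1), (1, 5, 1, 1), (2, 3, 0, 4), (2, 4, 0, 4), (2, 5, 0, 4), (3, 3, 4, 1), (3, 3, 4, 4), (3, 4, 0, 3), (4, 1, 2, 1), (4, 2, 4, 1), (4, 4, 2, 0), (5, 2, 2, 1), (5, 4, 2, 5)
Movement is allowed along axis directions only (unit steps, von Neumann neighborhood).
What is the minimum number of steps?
6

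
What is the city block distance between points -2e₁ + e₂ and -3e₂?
6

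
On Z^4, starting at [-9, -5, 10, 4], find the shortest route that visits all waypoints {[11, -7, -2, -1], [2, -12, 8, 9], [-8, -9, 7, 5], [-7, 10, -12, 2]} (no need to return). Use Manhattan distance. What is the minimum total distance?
109
(one optimal route: (-9, -5, 10, 4) → (-8, -9, 7, 5) → (2, -12, 8, 9) → (11, -7, -2, -1) → (-7, 10, -12, 2))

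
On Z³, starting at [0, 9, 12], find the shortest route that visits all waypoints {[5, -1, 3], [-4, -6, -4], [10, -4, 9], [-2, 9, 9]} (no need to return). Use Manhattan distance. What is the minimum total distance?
65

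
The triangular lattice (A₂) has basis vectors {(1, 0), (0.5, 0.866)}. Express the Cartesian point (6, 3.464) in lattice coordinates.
4b₁ + 4b₂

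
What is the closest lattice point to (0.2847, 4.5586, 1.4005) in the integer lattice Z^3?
(0, 5, 1)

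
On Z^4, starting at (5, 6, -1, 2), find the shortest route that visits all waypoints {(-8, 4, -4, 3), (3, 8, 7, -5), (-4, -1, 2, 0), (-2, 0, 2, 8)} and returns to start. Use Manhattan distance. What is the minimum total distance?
96
(one optimal route: (5, 6, -1, 2) → (-8, 4, -4, 3) → (-2, 0, 2, 8) → (-4, -1, 2, 0) → (3, 8, 7, -5) → (5, 6, -1, 2))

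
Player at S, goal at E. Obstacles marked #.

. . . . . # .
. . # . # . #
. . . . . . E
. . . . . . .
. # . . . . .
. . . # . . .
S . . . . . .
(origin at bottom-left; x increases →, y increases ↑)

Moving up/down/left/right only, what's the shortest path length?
10
(one shortest path: (0, 0) → (1, 0) → (2, 0) → (3, 0) → (4, 0) → (5, 0) → (6, 0) → (6, 1) → (6, 2) → (6, 3) → (6, 4))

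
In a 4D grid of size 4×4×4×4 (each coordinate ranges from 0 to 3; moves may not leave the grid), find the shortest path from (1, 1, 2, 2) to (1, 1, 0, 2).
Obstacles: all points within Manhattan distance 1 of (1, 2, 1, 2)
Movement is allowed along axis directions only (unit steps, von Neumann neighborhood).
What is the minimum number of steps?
4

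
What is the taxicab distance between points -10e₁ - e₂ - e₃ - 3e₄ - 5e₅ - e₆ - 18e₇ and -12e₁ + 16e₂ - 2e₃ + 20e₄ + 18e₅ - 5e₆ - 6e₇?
82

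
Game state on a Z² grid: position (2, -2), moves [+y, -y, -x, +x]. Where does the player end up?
(2, -2)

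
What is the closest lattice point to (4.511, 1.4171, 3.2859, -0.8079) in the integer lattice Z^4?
(5, 1, 3, -1)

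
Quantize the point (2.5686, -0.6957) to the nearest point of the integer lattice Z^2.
(3, -1)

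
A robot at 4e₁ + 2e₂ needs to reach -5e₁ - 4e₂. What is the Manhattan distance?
15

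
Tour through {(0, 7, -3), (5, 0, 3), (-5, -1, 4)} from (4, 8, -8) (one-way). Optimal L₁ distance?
40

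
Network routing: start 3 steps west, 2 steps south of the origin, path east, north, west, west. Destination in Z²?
(-4, -1)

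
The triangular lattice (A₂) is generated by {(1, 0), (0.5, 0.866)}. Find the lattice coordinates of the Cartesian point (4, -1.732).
5b₁ - 2b₂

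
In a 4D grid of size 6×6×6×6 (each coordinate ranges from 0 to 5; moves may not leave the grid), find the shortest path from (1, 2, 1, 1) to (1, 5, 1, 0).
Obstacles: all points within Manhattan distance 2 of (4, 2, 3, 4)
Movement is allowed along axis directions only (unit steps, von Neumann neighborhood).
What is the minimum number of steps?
4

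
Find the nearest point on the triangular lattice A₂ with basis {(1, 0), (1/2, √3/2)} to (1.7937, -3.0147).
(2, -3.464)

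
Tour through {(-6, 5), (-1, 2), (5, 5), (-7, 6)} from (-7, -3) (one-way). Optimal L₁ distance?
28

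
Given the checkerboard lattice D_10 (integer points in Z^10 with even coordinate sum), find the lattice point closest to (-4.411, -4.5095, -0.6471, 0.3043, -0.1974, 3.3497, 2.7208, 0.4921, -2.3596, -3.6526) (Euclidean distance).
(-4, -5, -1, 0, 0, 3, 3, 0, -2, -4)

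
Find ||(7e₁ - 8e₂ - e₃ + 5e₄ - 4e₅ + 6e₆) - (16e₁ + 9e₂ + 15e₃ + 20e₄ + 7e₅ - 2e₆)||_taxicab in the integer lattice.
76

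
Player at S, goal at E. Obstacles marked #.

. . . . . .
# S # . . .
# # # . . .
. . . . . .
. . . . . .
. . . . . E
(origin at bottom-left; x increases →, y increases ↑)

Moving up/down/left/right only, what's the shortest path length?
10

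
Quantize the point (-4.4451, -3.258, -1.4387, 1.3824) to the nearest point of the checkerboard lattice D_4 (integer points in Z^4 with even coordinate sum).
(-5, -3, -1, 1)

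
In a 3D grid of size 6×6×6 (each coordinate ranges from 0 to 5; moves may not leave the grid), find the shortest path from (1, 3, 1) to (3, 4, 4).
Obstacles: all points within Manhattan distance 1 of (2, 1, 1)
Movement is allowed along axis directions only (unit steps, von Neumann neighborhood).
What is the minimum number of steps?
6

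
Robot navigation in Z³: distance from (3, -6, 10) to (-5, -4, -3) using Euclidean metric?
15.3948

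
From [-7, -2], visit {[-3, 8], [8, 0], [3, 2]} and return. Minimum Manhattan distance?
50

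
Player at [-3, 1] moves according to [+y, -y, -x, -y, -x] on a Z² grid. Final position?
(-5, 0)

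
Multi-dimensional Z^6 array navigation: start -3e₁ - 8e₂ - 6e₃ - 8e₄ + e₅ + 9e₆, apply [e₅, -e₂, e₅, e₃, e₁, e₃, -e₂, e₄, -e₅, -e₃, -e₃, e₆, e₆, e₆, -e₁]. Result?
(-3, -10, -6, -7, 2, 12)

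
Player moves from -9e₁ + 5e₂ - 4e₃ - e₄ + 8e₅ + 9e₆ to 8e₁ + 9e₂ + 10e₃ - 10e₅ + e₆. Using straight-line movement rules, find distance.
29.8329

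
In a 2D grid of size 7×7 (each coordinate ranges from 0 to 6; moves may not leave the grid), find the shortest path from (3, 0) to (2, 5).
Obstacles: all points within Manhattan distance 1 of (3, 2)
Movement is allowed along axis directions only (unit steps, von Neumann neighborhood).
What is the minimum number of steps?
8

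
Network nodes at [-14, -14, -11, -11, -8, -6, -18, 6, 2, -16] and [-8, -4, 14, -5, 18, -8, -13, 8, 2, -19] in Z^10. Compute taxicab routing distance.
85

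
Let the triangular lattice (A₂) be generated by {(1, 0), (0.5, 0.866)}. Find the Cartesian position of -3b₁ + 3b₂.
(-1.5, 2.598)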